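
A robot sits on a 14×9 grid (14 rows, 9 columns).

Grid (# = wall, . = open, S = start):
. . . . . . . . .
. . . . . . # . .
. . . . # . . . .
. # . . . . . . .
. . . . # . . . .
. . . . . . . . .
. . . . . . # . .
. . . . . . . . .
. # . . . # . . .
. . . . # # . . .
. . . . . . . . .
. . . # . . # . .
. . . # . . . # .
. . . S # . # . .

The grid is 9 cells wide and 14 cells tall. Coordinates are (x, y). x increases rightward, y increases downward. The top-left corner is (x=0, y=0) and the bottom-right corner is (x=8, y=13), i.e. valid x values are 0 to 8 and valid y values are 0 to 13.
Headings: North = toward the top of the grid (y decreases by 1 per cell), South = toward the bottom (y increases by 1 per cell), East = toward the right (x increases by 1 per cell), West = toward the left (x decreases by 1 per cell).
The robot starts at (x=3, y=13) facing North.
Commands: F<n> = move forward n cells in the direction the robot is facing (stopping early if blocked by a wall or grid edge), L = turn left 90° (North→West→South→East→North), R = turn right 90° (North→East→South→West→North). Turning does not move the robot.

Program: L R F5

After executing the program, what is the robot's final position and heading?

Start: (x=3, y=13), facing North
  L: turn left, now facing West
  R: turn right, now facing North
  F5: move forward 0/5 (blocked), now at (x=3, y=13)
Final: (x=3, y=13), facing North

Answer: Final position: (x=3, y=13), facing North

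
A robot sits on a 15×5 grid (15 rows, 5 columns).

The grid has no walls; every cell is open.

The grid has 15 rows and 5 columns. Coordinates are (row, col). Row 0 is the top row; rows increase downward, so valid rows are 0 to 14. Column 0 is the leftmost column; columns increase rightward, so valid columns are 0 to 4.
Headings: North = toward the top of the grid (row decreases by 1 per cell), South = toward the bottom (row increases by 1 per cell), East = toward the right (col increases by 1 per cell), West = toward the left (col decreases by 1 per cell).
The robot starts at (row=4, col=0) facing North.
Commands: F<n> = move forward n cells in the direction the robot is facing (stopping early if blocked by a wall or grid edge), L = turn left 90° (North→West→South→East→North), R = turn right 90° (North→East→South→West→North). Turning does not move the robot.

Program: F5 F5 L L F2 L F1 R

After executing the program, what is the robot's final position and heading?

Answer: Final position: (row=2, col=1), facing South

Derivation:
Start: (row=4, col=0), facing North
  F5: move forward 4/5 (blocked), now at (row=0, col=0)
  F5: move forward 0/5 (blocked), now at (row=0, col=0)
  L: turn left, now facing West
  L: turn left, now facing South
  F2: move forward 2, now at (row=2, col=0)
  L: turn left, now facing East
  F1: move forward 1, now at (row=2, col=1)
  R: turn right, now facing South
Final: (row=2, col=1), facing South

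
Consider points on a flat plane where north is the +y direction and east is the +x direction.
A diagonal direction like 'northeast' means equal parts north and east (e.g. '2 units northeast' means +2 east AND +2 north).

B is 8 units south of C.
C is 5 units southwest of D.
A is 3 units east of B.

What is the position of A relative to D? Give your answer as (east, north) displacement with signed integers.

Place D at the origin (east=0, north=0).
  C is 5 units southwest of D: delta (east=-5, north=-5); C at (east=-5, north=-5).
  B is 8 units south of C: delta (east=+0, north=-8); B at (east=-5, north=-13).
  A is 3 units east of B: delta (east=+3, north=+0); A at (east=-2, north=-13).
Therefore A relative to D: (east=-2, north=-13).

Answer: A is at (east=-2, north=-13) relative to D.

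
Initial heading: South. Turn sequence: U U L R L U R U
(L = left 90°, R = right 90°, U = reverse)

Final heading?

Start: South
  U (U-turn (180°)) -> North
  U (U-turn (180°)) -> South
  L (left (90° counter-clockwise)) -> East
  R (right (90° clockwise)) -> South
  L (left (90° counter-clockwise)) -> East
  U (U-turn (180°)) -> West
  R (right (90° clockwise)) -> North
  U (U-turn (180°)) -> South
Final: South

Answer: Final heading: South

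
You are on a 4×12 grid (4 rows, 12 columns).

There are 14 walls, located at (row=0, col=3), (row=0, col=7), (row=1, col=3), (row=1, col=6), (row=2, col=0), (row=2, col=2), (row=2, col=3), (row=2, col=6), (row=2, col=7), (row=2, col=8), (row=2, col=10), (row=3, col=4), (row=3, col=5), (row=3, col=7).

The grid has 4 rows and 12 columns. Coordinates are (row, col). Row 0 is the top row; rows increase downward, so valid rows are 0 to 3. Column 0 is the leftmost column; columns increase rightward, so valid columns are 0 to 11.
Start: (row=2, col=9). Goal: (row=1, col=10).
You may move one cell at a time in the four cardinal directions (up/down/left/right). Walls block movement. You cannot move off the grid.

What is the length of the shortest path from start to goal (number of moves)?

Answer: Shortest path length: 2

Derivation:
BFS from (row=2, col=9) until reaching (row=1, col=10):
  Distance 0: (row=2, col=9)
  Distance 1: (row=1, col=9), (row=3, col=9)
  Distance 2: (row=0, col=9), (row=1, col=8), (row=1, col=10), (row=3, col=8), (row=3, col=10)  <- goal reached here
One shortest path (2 moves): (row=2, col=9) -> (row=1, col=9) -> (row=1, col=10)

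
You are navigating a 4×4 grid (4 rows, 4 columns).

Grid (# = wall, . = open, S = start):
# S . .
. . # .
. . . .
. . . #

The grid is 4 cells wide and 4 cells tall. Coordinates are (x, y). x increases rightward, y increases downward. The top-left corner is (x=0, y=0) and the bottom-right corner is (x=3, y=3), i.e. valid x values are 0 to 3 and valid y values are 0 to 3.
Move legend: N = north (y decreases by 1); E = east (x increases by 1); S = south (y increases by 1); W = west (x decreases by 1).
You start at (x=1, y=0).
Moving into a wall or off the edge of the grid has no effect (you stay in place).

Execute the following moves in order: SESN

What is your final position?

Start: (x=1, y=0)
  S (south): (x=1, y=0) -> (x=1, y=1)
  E (east): blocked, stay at (x=1, y=1)
  S (south): (x=1, y=1) -> (x=1, y=2)
  N (north): (x=1, y=2) -> (x=1, y=1)
Final: (x=1, y=1)

Answer: Final position: (x=1, y=1)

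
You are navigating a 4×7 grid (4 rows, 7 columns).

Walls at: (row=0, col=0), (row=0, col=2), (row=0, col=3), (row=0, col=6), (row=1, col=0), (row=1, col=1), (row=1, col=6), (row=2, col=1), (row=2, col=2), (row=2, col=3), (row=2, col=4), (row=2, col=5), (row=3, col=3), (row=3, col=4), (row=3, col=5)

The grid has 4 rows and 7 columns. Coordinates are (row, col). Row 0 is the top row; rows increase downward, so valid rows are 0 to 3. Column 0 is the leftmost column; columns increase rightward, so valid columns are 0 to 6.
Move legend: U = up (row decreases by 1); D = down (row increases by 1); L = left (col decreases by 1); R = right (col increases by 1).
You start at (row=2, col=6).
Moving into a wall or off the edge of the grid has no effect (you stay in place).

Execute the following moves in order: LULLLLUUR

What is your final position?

Answer: Final position: (row=2, col=6)

Derivation:
Start: (row=2, col=6)
  L (left): blocked, stay at (row=2, col=6)
  U (up): blocked, stay at (row=2, col=6)
  [×4]L (left): blocked, stay at (row=2, col=6)
  U (up): blocked, stay at (row=2, col=6)
  U (up): blocked, stay at (row=2, col=6)
  R (right): blocked, stay at (row=2, col=6)
Final: (row=2, col=6)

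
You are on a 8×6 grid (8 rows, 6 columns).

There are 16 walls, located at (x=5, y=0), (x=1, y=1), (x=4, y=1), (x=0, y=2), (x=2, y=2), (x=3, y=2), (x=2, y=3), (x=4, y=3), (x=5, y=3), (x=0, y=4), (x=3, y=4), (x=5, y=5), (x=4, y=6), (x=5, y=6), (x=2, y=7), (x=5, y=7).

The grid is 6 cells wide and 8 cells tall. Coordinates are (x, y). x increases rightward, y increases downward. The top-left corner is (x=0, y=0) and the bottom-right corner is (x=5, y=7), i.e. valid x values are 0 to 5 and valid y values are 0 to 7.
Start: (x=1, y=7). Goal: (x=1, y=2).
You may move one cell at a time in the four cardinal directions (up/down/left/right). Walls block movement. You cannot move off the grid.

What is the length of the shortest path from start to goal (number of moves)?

BFS from (x=1, y=7) until reaching (x=1, y=2):
  Distance 0: (x=1, y=7)
  Distance 1: (x=1, y=6), (x=0, y=7)
  Distance 2: (x=1, y=5), (x=0, y=6), (x=2, y=6)
  Distance 3: (x=1, y=4), (x=0, y=5), (x=2, y=5), (x=3, y=6)
  Distance 4: (x=1, y=3), (x=2, y=4), (x=3, y=5), (x=3, y=7)
  Distance 5: (x=1, y=2), (x=0, y=3), (x=4, y=5), (x=4, y=7)  <- goal reached here
One shortest path (5 moves): (x=1, y=7) -> (x=1, y=6) -> (x=1, y=5) -> (x=1, y=4) -> (x=1, y=3) -> (x=1, y=2)

Answer: Shortest path length: 5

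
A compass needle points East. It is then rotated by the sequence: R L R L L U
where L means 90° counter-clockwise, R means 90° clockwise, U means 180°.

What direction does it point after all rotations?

Start: East
  R (right (90° clockwise)) -> South
  L (left (90° counter-clockwise)) -> East
  R (right (90° clockwise)) -> South
  L (left (90° counter-clockwise)) -> East
  L (left (90° counter-clockwise)) -> North
  U (U-turn (180°)) -> South
Final: South

Answer: Final heading: South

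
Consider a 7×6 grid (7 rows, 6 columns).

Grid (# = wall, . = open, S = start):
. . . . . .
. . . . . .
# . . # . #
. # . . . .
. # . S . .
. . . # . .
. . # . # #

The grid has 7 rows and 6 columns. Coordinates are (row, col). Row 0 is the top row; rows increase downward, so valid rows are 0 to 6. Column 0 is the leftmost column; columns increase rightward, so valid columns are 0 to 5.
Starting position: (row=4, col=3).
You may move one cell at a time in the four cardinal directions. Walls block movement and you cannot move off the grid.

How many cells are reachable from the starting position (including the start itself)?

Answer: Reachable cells: 32

Derivation:
BFS flood-fill from (row=4, col=3):
  Distance 0: (row=4, col=3)
  Distance 1: (row=3, col=3), (row=4, col=2), (row=4, col=4)
  Distance 2: (row=3, col=2), (row=3, col=4), (row=4, col=5), (row=5, col=2), (row=5, col=4)
  Distance 3: (row=2, col=2), (row=2, col=4), (row=3, col=5), (row=5, col=1), (row=5, col=5)
  Distance 4: (row=1, col=2), (row=1, col=4), (row=2, col=1), (row=5, col=0), (row=6, col=1)
  Distance 5: (row=0, col=2), (row=0, col=4), (row=1, col=1), (row=1, col=3), (row=1, col=5), (row=4, col=0), (row=6, col=0)
  Distance 6: (row=0, col=1), (row=0, col=3), (row=0, col=5), (row=1, col=0), (row=3, col=0)
  Distance 7: (row=0, col=0)
Total reachable: 32 (grid has 33 open cells total)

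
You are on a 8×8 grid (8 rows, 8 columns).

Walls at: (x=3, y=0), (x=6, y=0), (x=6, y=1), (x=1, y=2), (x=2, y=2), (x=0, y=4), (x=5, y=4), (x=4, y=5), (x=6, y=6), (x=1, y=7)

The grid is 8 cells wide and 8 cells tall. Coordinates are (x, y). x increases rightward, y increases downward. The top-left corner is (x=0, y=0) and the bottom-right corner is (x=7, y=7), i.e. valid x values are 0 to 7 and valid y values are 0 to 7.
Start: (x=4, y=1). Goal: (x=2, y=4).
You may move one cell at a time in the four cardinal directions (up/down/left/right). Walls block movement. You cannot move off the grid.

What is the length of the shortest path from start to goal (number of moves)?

BFS from (x=4, y=1) until reaching (x=2, y=4):
  Distance 0: (x=4, y=1)
  Distance 1: (x=4, y=0), (x=3, y=1), (x=5, y=1), (x=4, y=2)
  Distance 2: (x=5, y=0), (x=2, y=1), (x=3, y=2), (x=5, y=2), (x=4, y=3)
  Distance 3: (x=2, y=0), (x=1, y=1), (x=6, y=2), (x=3, y=3), (x=5, y=3), (x=4, y=4)
  Distance 4: (x=1, y=0), (x=0, y=1), (x=7, y=2), (x=2, y=3), (x=6, y=3), (x=3, y=4)
  Distance 5: (x=0, y=0), (x=7, y=1), (x=0, y=2), (x=1, y=3), (x=7, y=3), (x=2, y=4), (x=6, y=4), (x=3, y=5)  <- goal reached here
One shortest path (5 moves): (x=4, y=1) -> (x=3, y=1) -> (x=3, y=2) -> (x=3, y=3) -> (x=2, y=3) -> (x=2, y=4)

Answer: Shortest path length: 5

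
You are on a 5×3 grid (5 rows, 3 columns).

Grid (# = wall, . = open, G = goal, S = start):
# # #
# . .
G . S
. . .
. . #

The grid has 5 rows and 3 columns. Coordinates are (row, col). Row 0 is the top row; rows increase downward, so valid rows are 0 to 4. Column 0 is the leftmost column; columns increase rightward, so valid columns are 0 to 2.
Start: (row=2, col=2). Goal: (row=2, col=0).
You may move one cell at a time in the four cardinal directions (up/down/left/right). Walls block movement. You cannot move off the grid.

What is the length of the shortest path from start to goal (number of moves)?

BFS from (row=2, col=2) until reaching (row=2, col=0):
  Distance 0: (row=2, col=2)
  Distance 1: (row=1, col=2), (row=2, col=1), (row=3, col=2)
  Distance 2: (row=1, col=1), (row=2, col=0), (row=3, col=1)  <- goal reached here
One shortest path (2 moves): (row=2, col=2) -> (row=2, col=1) -> (row=2, col=0)

Answer: Shortest path length: 2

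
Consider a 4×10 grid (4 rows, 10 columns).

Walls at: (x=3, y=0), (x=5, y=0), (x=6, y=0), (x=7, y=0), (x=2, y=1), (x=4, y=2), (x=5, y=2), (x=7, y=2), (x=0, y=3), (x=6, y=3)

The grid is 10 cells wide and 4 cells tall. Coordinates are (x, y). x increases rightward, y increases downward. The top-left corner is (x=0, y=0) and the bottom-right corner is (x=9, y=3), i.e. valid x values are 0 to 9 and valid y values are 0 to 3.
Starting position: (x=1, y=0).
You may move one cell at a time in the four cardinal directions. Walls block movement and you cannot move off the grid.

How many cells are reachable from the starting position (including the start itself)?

Answer: Reachable cells: 30

Derivation:
BFS flood-fill from (x=1, y=0):
  Distance 0: (x=1, y=0)
  Distance 1: (x=0, y=0), (x=2, y=0), (x=1, y=1)
  Distance 2: (x=0, y=1), (x=1, y=2)
  Distance 3: (x=0, y=2), (x=2, y=2), (x=1, y=3)
  Distance 4: (x=3, y=2), (x=2, y=3)
  Distance 5: (x=3, y=1), (x=3, y=3)
  Distance 6: (x=4, y=1), (x=4, y=3)
  Distance 7: (x=4, y=0), (x=5, y=1), (x=5, y=3)
  Distance 8: (x=6, y=1)
  Distance 9: (x=7, y=1), (x=6, y=2)
  Distance 10: (x=8, y=1)
  Distance 11: (x=8, y=0), (x=9, y=1), (x=8, y=2)
  Distance 12: (x=9, y=0), (x=9, y=2), (x=8, y=3)
  Distance 13: (x=7, y=3), (x=9, y=3)
Total reachable: 30 (grid has 30 open cells total)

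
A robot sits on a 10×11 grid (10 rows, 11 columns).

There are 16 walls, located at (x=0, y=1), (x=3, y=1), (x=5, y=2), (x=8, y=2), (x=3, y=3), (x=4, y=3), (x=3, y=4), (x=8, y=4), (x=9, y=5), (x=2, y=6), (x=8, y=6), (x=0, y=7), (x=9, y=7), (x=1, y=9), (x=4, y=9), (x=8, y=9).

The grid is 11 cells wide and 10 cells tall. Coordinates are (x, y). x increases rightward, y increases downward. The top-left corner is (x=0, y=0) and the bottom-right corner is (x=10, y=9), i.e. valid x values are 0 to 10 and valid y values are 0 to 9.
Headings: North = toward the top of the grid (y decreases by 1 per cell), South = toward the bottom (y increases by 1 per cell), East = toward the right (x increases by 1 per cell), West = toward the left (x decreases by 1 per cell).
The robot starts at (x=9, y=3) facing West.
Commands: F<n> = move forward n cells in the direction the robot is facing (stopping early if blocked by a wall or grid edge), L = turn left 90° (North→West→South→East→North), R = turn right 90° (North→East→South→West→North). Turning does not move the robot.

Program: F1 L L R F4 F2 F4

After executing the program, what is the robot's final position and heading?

Start: (x=9, y=3), facing West
  F1: move forward 1, now at (x=8, y=3)
  L: turn left, now facing South
  L: turn left, now facing East
  R: turn right, now facing South
  F4: move forward 0/4 (blocked), now at (x=8, y=3)
  F2: move forward 0/2 (blocked), now at (x=8, y=3)
  F4: move forward 0/4 (blocked), now at (x=8, y=3)
Final: (x=8, y=3), facing South

Answer: Final position: (x=8, y=3), facing South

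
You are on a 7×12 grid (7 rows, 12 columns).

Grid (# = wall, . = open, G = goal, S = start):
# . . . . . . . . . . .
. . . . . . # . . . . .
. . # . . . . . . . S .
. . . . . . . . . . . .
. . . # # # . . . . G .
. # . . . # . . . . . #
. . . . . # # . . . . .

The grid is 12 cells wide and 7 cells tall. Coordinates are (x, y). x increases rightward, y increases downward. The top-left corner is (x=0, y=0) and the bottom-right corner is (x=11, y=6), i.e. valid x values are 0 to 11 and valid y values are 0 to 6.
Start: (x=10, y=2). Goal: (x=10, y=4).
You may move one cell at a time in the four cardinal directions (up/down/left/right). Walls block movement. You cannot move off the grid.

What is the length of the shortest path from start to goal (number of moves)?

Answer: Shortest path length: 2

Derivation:
BFS from (x=10, y=2) until reaching (x=10, y=4):
  Distance 0: (x=10, y=2)
  Distance 1: (x=10, y=1), (x=9, y=2), (x=11, y=2), (x=10, y=3)
  Distance 2: (x=10, y=0), (x=9, y=1), (x=11, y=1), (x=8, y=2), (x=9, y=3), (x=11, y=3), (x=10, y=4)  <- goal reached here
One shortest path (2 moves): (x=10, y=2) -> (x=10, y=3) -> (x=10, y=4)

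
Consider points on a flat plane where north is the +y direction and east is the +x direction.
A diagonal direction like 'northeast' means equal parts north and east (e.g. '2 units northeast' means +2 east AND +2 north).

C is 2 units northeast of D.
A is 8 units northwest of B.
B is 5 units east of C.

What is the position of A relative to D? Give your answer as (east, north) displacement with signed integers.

Answer: A is at (east=-1, north=10) relative to D.

Derivation:
Place D at the origin (east=0, north=0).
  C is 2 units northeast of D: delta (east=+2, north=+2); C at (east=2, north=2).
  B is 5 units east of C: delta (east=+5, north=+0); B at (east=7, north=2).
  A is 8 units northwest of B: delta (east=-8, north=+8); A at (east=-1, north=10).
Therefore A relative to D: (east=-1, north=10).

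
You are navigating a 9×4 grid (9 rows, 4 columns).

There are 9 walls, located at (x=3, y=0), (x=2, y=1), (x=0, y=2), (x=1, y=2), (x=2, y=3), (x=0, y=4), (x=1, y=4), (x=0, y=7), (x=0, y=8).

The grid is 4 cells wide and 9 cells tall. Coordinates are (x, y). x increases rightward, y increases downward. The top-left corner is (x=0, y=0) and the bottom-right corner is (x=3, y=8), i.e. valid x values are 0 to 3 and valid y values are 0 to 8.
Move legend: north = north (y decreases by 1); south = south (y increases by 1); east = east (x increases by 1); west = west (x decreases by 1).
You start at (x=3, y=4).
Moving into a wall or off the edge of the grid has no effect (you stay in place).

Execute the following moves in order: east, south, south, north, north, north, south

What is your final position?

Answer: Final position: (x=3, y=4)

Derivation:
Start: (x=3, y=4)
  east (east): blocked, stay at (x=3, y=4)
  south (south): (x=3, y=4) -> (x=3, y=5)
  south (south): (x=3, y=5) -> (x=3, y=6)
  north (north): (x=3, y=6) -> (x=3, y=5)
  north (north): (x=3, y=5) -> (x=3, y=4)
  north (north): (x=3, y=4) -> (x=3, y=3)
  south (south): (x=3, y=3) -> (x=3, y=4)
Final: (x=3, y=4)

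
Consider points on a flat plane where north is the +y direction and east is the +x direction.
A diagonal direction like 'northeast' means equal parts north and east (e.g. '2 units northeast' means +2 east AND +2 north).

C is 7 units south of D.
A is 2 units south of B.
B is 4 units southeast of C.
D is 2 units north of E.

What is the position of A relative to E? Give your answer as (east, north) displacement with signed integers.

Answer: A is at (east=4, north=-11) relative to E.

Derivation:
Place E at the origin (east=0, north=0).
  D is 2 units north of E: delta (east=+0, north=+2); D at (east=0, north=2).
  C is 7 units south of D: delta (east=+0, north=-7); C at (east=0, north=-5).
  B is 4 units southeast of C: delta (east=+4, north=-4); B at (east=4, north=-9).
  A is 2 units south of B: delta (east=+0, north=-2); A at (east=4, north=-11).
Therefore A relative to E: (east=4, north=-11).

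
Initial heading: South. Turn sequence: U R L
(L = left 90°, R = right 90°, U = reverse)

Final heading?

Answer: Final heading: North

Derivation:
Start: South
  U (U-turn (180°)) -> North
  R (right (90° clockwise)) -> East
  L (left (90° counter-clockwise)) -> North
Final: North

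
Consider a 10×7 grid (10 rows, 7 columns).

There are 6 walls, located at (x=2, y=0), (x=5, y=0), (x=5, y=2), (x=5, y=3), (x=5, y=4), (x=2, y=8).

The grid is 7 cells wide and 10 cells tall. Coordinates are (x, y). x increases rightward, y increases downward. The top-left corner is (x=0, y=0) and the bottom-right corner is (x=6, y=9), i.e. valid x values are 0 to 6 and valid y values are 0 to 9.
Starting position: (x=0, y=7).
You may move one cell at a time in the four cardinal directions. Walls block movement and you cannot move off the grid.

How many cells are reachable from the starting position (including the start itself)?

Answer: Reachable cells: 64

Derivation:
BFS flood-fill from (x=0, y=7):
  Distance 0: (x=0, y=7)
  Distance 1: (x=0, y=6), (x=1, y=7), (x=0, y=8)
  Distance 2: (x=0, y=5), (x=1, y=6), (x=2, y=7), (x=1, y=8), (x=0, y=9)
  Distance 3: (x=0, y=4), (x=1, y=5), (x=2, y=6), (x=3, y=7), (x=1, y=9)
  Distance 4: (x=0, y=3), (x=1, y=4), (x=2, y=5), (x=3, y=6), (x=4, y=7), (x=3, y=8), (x=2, y=9)
  Distance 5: (x=0, y=2), (x=1, y=3), (x=2, y=4), (x=3, y=5), (x=4, y=6), (x=5, y=7), (x=4, y=8), (x=3, y=9)
  Distance 6: (x=0, y=1), (x=1, y=2), (x=2, y=3), (x=3, y=4), (x=4, y=5), (x=5, y=6), (x=6, y=7), (x=5, y=8), (x=4, y=9)
  Distance 7: (x=0, y=0), (x=1, y=1), (x=2, y=2), (x=3, y=3), (x=4, y=4), (x=5, y=5), (x=6, y=6), (x=6, y=8), (x=5, y=9)
  Distance 8: (x=1, y=0), (x=2, y=1), (x=3, y=2), (x=4, y=3), (x=6, y=5), (x=6, y=9)
  Distance 9: (x=3, y=1), (x=4, y=2), (x=6, y=4)
  Distance 10: (x=3, y=0), (x=4, y=1), (x=6, y=3)
  Distance 11: (x=4, y=0), (x=5, y=1), (x=6, y=2)
  Distance 12: (x=6, y=1)
  Distance 13: (x=6, y=0)
Total reachable: 64 (grid has 64 open cells total)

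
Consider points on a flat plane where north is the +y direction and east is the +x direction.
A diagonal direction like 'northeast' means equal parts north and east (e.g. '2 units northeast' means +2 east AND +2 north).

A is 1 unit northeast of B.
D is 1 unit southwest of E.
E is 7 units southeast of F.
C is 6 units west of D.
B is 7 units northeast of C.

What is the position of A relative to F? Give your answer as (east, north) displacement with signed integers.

Answer: A is at (east=8, north=0) relative to F.

Derivation:
Place F at the origin (east=0, north=0).
  E is 7 units southeast of F: delta (east=+7, north=-7); E at (east=7, north=-7).
  D is 1 unit southwest of E: delta (east=-1, north=-1); D at (east=6, north=-8).
  C is 6 units west of D: delta (east=-6, north=+0); C at (east=0, north=-8).
  B is 7 units northeast of C: delta (east=+7, north=+7); B at (east=7, north=-1).
  A is 1 unit northeast of B: delta (east=+1, north=+1); A at (east=8, north=0).
Therefore A relative to F: (east=8, north=0).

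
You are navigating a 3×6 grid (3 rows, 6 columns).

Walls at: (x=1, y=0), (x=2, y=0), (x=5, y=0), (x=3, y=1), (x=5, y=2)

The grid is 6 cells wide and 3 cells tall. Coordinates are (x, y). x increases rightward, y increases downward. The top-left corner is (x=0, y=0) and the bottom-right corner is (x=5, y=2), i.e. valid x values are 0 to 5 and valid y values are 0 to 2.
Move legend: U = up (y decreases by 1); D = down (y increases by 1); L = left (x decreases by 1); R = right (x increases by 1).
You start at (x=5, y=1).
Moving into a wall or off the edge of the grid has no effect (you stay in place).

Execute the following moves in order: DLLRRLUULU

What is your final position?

Start: (x=5, y=1)
  D (down): blocked, stay at (x=5, y=1)
  L (left): (x=5, y=1) -> (x=4, y=1)
  L (left): blocked, stay at (x=4, y=1)
  R (right): (x=4, y=1) -> (x=5, y=1)
  R (right): blocked, stay at (x=5, y=1)
  L (left): (x=5, y=1) -> (x=4, y=1)
  U (up): (x=4, y=1) -> (x=4, y=0)
  U (up): blocked, stay at (x=4, y=0)
  L (left): (x=4, y=0) -> (x=3, y=0)
  U (up): blocked, stay at (x=3, y=0)
Final: (x=3, y=0)

Answer: Final position: (x=3, y=0)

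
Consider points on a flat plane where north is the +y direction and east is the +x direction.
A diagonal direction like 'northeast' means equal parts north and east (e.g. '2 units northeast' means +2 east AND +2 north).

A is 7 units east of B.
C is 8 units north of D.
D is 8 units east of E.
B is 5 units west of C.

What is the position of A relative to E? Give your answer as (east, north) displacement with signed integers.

Answer: A is at (east=10, north=8) relative to E.

Derivation:
Place E at the origin (east=0, north=0).
  D is 8 units east of E: delta (east=+8, north=+0); D at (east=8, north=0).
  C is 8 units north of D: delta (east=+0, north=+8); C at (east=8, north=8).
  B is 5 units west of C: delta (east=-5, north=+0); B at (east=3, north=8).
  A is 7 units east of B: delta (east=+7, north=+0); A at (east=10, north=8).
Therefore A relative to E: (east=10, north=8).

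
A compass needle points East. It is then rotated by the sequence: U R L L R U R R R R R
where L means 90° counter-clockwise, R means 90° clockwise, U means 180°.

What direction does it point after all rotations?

Answer: Final heading: South

Derivation:
Start: East
  U (U-turn (180°)) -> West
  R (right (90° clockwise)) -> North
  L (left (90° counter-clockwise)) -> West
  L (left (90° counter-clockwise)) -> South
  R (right (90° clockwise)) -> West
  U (U-turn (180°)) -> East
  R (right (90° clockwise)) -> South
  R (right (90° clockwise)) -> West
  R (right (90° clockwise)) -> North
  R (right (90° clockwise)) -> East
  R (right (90° clockwise)) -> South
Final: South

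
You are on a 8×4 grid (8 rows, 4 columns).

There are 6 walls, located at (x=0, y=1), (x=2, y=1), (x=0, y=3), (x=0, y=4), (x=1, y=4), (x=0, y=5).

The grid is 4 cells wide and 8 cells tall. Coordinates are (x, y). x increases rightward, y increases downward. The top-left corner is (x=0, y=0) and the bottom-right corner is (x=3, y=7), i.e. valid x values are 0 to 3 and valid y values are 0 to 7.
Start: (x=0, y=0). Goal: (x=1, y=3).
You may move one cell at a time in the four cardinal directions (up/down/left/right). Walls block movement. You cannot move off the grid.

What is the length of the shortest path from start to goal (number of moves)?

BFS from (x=0, y=0) until reaching (x=1, y=3):
  Distance 0: (x=0, y=0)
  Distance 1: (x=1, y=0)
  Distance 2: (x=2, y=0), (x=1, y=1)
  Distance 3: (x=3, y=0), (x=1, y=2)
  Distance 4: (x=3, y=1), (x=0, y=2), (x=2, y=2), (x=1, y=3)  <- goal reached here
One shortest path (4 moves): (x=0, y=0) -> (x=1, y=0) -> (x=1, y=1) -> (x=1, y=2) -> (x=1, y=3)

Answer: Shortest path length: 4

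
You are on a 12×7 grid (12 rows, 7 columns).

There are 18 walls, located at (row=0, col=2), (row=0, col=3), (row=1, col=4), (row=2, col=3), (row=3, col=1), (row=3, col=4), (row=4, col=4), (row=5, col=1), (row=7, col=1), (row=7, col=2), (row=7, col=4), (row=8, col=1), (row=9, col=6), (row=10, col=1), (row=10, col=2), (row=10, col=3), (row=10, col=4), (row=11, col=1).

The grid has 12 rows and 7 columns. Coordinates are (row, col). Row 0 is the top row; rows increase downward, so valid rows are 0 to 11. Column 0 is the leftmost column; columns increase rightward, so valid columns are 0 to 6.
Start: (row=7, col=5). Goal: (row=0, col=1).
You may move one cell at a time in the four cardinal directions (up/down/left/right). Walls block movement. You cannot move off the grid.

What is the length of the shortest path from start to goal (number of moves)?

BFS from (row=7, col=5) until reaching (row=0, col=1):
  Distance 0: (row=7, col=5)
  Distance 1: (row=6, col=5), (row=7, col=6), (row=8, col=5)
  Distance 2: (row=5, col=5), (row=6, col=4), (row=6, col=6), (row=8, col=4), (row=8, col=6), (row=9, col=5)
  Distance 3: (row=4, col=5), (row=5, col=4), (row=5, col=6), (row=6, col=3), (row=8, col=3), (row=9, col=4), (row=10, col=5)
  Distance 4: (row=3, col=5), (row=4, col=6), (row=5, col=3), (row=6, col=2), (row=7, col=3), (row=8, col=2), (row=9, col=3), (row=10, col=6), (row=11, col=5)
  Distance 5: (row=2, col=5), (row=3, col=6), (row=4, col=3), (row=5, col=2), (row=6, col=1), (row=9, col=2), (row=11, col=4), (row=11, col=6)
  Distance 6: (row=1, col=5), (row=2, col=4), (row=2, col=6), (row=3, col=3), (row=4, col=2), (row=6, col=0), (row=9, col=1), (row=11, col=3)
  Distance 7: (row=0, col=5), (row=1, col=6), (row=3, col=2), (row=4, col=1), (row=5, col=0), (row=7, col=0), (row=9, col=0), (row=11, col=2)
  Distance 8: (row=0, col=4), (row=0, col=6), (row=2, col=2), (row=4, col=0), (row=8, col=0), (row=10, col=0)
  Distance 9: (row=1, col=2), (row=2, col=1), (row=3, col=0), (row=11, col=0)
  Distance 10: (row=1, col=1), (row=1, col=3), (row=2, col=0)
  Distance 11: (row=0, col=1), (row=1, col=0)  <- goal reached here
One shortest path (11 moves): (row=7, col=5) -> (row=6, col=5) -> (row=6, col=4) -> (row=6, col=3) -> (row=6, col=2) -> (row=5, col=2) -> (row=4, col=2) -> (row=3, col=2) -> (row=2, col=2) -> (row=2, col=1) -> (row=1, col=1) -> (row=0, col=1)

Answer: Shortest path length: 11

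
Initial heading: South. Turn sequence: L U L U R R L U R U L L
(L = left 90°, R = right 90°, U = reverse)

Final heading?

Answer: Final heading: North

Derivation:
Start: South
  L (left (90° counter-clockwise)) -> East
  U (U-turn (180°)) -> West
  L (left (90° counter-clockwise)) -> South
  U (U-turn (180°)) -> North
  R (right (90° clockwise)) -> East
  R (right (90° clockwise)) -> South
  L (left (90° counter-clockwise)) -> East
  U (U-turn (180°)) -> West
  R (right (90° clockwise)) -> North
  U (U-turn (180°)) -> South
  L (left (90° counter-clockwise)) -> East
  L (left (90° counter-clockwise)) -> North
Final: North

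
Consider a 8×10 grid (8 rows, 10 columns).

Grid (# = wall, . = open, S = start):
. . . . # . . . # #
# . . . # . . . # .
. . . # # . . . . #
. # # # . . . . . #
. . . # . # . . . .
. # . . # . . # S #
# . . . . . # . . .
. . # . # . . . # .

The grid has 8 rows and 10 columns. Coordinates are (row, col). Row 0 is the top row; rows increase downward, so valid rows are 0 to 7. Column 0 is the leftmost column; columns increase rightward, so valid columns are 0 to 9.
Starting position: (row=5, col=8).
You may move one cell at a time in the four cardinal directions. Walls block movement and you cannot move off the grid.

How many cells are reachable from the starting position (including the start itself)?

Answer: Reachable cells: 55

Derivation:
BFS flood-fill from (row=5, col=8):
  Distance 0: (row=5, col=8)
  Distance 1: (row=4, col=8), (row=6, col=8)
  Distance 2: (row=3, col=8), (row=4, col=7), (row=4, col=9), (row=6, col=7), (row=6, col=9)
  Distance 3: (row=2, col=8), (row=3, col=7), (row=4, col=6), (row=7, col=7), (row=7, col=9)
  Distance 4: (row=2, col=7), (row=3, col=6), (row=5, col=6), (row=7, col=6)
  Distance 5: (row=1, col=7), (row=2, col=6), (row=3, col=5), (row=5, col=5), (row=7, col=5)
  Distance 6: (row=0, col=7), (row=1, col=6), (row=2, col=5), (row=3, col=4), (row=6, col=5)
  Distance 7: (row=0, col=6), (row=1, col=5), (row=4, col=4), (row=6, col=4)
  Distance 8: (row=0, col=5), (row=6, col=3)
  Distance 9: (row=5, col=3), (row=6, col=2), (row=7, col=3)
  Distance 10: (row=5, col=2), (row=6, col=1)
  Distance 11: (row=4, col=2), (row=7, col=1)
  Distance 12: (row=4, col=1), (row=7, col=0)
  Distance 13: (row=4, col=0)
  Distance 14: (row=3, col=0), (row=5, col=0)
  Distance 15: (row=2, col=0)
  Distance 16: (row=2, col=1)
  Distance 17: (row=1, col=1), (row=2, col=2)
  Distance 18: (row=0, col=1), (row=1, col=2)
  Distance 19: (row=0, col=0), (row=0, col=2), (row=1, col=3)
  Distance 20: (row=0, col=3)
Total reachable: 55 (grid has 56 open cells total)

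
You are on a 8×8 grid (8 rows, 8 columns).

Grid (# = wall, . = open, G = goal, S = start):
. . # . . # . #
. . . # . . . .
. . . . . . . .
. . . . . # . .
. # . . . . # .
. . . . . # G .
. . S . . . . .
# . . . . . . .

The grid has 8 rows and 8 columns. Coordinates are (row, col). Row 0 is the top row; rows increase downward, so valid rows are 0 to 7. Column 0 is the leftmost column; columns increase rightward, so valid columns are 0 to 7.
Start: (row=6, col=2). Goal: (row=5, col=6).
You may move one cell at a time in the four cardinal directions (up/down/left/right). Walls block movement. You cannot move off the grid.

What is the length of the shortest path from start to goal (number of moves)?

Answer: Shortest path length: 5

Derivation:
BFS from (row=6, col=2) until reaching (row=5, col=6):
  Distance 0: (row=6, col=2)
  Distance 1: (row=5, col=2), (row=6, col=1), (row=6, col=3), (row=7, col=2)
  Distance 2: (row=4, col=2), (row=5, col=1), (row=5, col=3), (row=6, col=0), (row=6, col=4), (row=7, col=1), (row=7, col=3)
  Distance 3: (row=3, col=2), (row=4, col=3), (row=5, col=0), (row=5, col=4), (row=6, col=5), (row=7, col=4)
  Distance 4: (row=2, col=2), (row=3, col=1), (row=3, col=3), (row=4, col=0), (row=4, col=4), (row=6, col=6), (row=7, col=5)
  Distance 5: (row=1, col=2), (row=2, col=1), (row=2, col=3), (row=3, col=0), (row=3, col=4), (row=4, col=5), (row=5, col=6), (row=6, col=7), (row=7, col=6)  <- goal reached here
One shortest path (5 moves): (row=6, col=2) -> (row=6, col=3) -> (row=6, col=4) -> (row=6, col=5) -> (row=6, col=6) -> (row=5, col=6)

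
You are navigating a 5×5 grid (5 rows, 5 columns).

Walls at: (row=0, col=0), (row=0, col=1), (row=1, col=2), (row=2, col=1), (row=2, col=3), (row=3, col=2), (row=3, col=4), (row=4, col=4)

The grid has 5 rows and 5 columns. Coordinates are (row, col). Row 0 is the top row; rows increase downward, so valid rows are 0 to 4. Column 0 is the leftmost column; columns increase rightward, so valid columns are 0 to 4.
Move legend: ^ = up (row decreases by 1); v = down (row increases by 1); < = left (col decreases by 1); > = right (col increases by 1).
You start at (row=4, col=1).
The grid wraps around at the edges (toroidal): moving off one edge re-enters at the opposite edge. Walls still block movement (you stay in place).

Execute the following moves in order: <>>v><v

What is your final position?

Answer: Final position: (row=0, col=2)

Derivation:
Start: (row=4, col=1)
  < (left): (row=4, col=1) -> (row=4, col=0)
  > (right): (row=4, col=0) -> (row=4, col=1)
  > (right): (row=4, col=1) -> (row=4, col=2)
  v (down): (row=4, col=2) -> (row=0, col=2)
  > (right): (row=0, col=2) -> (row=0, col=3)
  < (left): (row=0, col=3) -> (row=0, col=2)
  v (down): blocked, stay at (row=0, col=2)
Final: (row=0, col=2)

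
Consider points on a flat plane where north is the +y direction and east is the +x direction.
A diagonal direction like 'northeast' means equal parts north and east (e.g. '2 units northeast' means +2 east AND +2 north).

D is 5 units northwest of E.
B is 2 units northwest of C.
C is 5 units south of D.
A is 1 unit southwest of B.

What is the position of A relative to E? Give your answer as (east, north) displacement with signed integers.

Answer: A is at (east=-8, north=1) relative to E.

Derivation:
Place E at the origin (east=0, north=0).
  D is 5 units northwest of E: delta (east=-5, north=+5); D at (east=-5, north=5).
  C is 5 units south of D: delta (east=+0, north=-5); C at (east=-5, north=0).
  B is 2 units northwest of C: delta (east=-2, north=+2); B at (east=-7, north=2).
  A is 1 unit southwest of B: delta (east=-1, north=-1); A at (east=-8, north=1).
Therefore A relative to E: (east=-8, north=1).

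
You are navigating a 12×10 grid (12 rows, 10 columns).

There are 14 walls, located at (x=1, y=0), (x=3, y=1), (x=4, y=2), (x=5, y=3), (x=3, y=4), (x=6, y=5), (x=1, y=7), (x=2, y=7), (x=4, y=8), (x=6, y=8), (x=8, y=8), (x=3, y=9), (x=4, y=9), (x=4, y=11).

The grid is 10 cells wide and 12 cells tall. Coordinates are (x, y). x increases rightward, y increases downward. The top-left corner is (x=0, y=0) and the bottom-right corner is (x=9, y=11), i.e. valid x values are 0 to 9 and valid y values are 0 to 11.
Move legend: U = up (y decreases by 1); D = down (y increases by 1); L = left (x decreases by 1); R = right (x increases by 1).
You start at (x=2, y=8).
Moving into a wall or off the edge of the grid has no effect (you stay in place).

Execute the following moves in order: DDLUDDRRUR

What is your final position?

Start: (x=2, y=8)
  D (down): (x=2, y=8) -> (x=2, y=9)
  D (down): (x=2, y=9) -> (x=2, y=10)
  L (left): (x=2, y=10) -> (x=1, y=10)
  U (up): (x=1, y=10) -> (x=1, y=9)
  D (down): (x=1, y=9) -> (x=1, y=10)
  D (down): (x=1, y=10) -> (x=1, y=11)
  R (right): (x=1, y=11) -> (x=2, y=11)
  R (right): (x=2, y=11) -> (x=3, y=11)
  U (up): (x=3, y=11) -> (x=3, y=10)
  R (right): (x=3, y=10) -> (x=4, y=10)
Final: (x=4, y=10)

Answer: Final position: (x=4, y=10)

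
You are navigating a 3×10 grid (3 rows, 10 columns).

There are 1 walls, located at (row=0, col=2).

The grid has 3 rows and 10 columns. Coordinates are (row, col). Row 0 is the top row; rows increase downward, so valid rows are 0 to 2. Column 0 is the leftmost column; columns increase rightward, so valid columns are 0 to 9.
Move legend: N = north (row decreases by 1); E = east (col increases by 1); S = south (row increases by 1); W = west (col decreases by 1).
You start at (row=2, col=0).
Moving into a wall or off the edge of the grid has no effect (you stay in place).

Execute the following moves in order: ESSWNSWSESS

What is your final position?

Answer: Final position: (row=2, col=1)

Derivation:
Start: (row=2, col=0)
  E (east): (row=2, col=0) -> (row=2, col=1)
  S (south): blocked, stay at (row=2, col=1)
  S (south): blocked, stay at (row=2, col=1)
  W (west): (row=2, col=1) -> (row=2, col=0)
  N (north): (row=2, col=0) -> (row=1, col=0)
  S (south): (row=1, col=0) -> (row=2, col=0)
  W (west): blocked, stay at (row=2, col=0)
  S (south): blocked, stay at (row=2, col=0)
  E (east): (row=2, col=0) -> (row=2, col=1)
  S (south): blocked, stay at (row=2, col=1)
  S (south): blocked, stay at (row=2, col=1)
Final: (row=2, col=1)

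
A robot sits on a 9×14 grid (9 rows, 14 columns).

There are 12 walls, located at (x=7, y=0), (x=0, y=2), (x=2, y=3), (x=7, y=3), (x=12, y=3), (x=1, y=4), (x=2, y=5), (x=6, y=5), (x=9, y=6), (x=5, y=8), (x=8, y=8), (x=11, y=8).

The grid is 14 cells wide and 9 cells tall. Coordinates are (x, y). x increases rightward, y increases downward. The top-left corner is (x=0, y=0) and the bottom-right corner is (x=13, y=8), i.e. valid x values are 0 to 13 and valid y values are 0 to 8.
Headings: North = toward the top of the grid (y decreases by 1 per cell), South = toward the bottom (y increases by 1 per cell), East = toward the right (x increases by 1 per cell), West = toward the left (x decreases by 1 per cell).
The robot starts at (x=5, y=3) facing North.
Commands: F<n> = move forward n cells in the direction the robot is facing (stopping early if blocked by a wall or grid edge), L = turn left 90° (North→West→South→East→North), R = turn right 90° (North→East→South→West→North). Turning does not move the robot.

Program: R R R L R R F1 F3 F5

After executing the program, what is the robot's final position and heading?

Answer: Final position: (x=5, y=0), facing North

Derivation:
Start: (x=5, y=3), facing North
  R: turn right, now facing East
  R: turn right, now facing South
  R: turn right, now facing West
  L: turn left, now facing South
  R: turn right, now facing West
  R: turn right, now facing North
  F1: move forward 1, now at (x=5, y=2)
  F3: move forward 2/3 (blocked), now at (x=5, y=0)
  F5: move forward 0/5 (blocked), now at (x=5, y=0)
Final: (x=5, y=0), facing North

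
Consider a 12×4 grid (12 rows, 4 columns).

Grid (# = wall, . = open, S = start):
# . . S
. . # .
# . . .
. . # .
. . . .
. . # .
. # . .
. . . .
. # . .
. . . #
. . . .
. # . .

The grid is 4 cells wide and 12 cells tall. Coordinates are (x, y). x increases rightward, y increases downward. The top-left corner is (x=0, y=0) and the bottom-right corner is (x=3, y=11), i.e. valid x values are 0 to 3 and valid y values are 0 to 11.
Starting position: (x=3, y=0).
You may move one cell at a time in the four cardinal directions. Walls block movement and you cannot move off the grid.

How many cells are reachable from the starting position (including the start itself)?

BFS flood-fill from (x=3, y=0):
  Distance 0: (x=3, y=0)
  Distance 1: (x=2, y=0), (x=3, y=1)
  Distance 2: (x=1, y=0), (x=3, y=2)
  Distance 3: (x=1, y=1), (x=2, y=2), (x=3, y=3)
  Distance 4: (x=0, y=1), (x=1, y=2), (x=3, y=4)
  Distance 5: (x=1, y=3), (x=2, y=4), (x=3, y=5)
  Distance 6: (x=0, y=3), (x=1, y=4), (x=3, y=6)
  Distance 7: (x=0, y=4), (x=1, y=5), (x=2, y=6), (x=3, y=7)
  Distance 8: (x=0, y=5), (x=2, y=7), (x=3, y=8)
  Distance 9: (x=0, y=6), (x=1, y=7), (x=2, y=8)
  Distance 10: (x=0, y=7), (x=2, y=9)
  Distance 11: (x=0, y=8), (x=1, y=9), (x=2, y=10)
  Distance 12: (x=0, y=9), (x=1, y=10), (x=3, y=10), (x=2, y=11)
  Distance 13: (x=0, y=10), (x=3, y=11)
  Distance 14: (x=0, y=11)
Total reachable: 39 (grid has 39 open cells total)

Answer: Reachable cells: 39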